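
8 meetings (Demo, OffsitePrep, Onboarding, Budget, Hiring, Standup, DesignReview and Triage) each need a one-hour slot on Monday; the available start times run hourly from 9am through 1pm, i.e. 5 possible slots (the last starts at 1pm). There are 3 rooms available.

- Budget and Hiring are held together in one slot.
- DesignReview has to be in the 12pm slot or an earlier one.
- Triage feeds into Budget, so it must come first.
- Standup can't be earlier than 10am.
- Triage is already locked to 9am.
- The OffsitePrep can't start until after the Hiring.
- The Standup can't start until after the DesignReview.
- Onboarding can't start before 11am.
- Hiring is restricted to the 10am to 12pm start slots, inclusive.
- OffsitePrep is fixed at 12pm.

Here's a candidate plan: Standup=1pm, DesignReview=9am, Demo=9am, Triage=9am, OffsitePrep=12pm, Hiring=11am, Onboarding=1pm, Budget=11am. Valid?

Onboarding can't start before 11am — holds.
There are 3 rooms available — holds.
DesignReview has to be in the 12pm slot or an earlier one — holds.
The OffsitePrep can't start until after the Hiring — holds.
Standup can't be earlier than 10am — holds.
Hiring is restricted to the 10am to 12pm start slots, inclusive — holds.
OffsitePrep is fixed at 12pm — holds.
Triage is already locked to 9am — holds.
Budget and Hiring are held together in one slot — holds.
Triage feeds into Budget, so it must come first — holds.
The Standup can't start until after the DesignReview — holds.

Valid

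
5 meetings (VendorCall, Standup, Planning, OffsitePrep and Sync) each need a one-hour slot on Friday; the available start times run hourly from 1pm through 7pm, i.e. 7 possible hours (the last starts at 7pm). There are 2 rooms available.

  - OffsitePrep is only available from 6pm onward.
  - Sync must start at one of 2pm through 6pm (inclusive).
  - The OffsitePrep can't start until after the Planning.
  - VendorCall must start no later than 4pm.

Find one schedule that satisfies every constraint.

Standup -> 2pm, Sync -> 2pm, Planning -> 1pm, OffsitePrep -> 6pm, VendorCall -> 1pm

Checking: Planning(1pm) before OffsitePrep(6pm); OffsitePrep=6pm in [6pm,7pm]; Sync=2pm in [2pm,6pm]; VendorCall=1pm in [1pm,4pm]; max 2 per hour (cap 2).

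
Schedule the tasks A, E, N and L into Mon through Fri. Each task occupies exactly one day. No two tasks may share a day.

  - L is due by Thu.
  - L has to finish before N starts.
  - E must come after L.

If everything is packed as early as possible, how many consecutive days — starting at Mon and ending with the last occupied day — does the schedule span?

The precedence chain requires at least 2 distinct days.
With at most 1 per day and 4 tasks, at least 4 days are needed.
4 works (last occupied day: Thu): for example L in Mon; N in Wed; E in Tue; A in Thu.

4 days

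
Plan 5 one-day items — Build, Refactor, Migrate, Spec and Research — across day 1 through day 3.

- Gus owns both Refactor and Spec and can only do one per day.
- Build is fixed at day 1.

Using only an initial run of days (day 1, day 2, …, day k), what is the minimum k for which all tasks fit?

Could 1 day be enough, i.e. nothing placed later than day 1? No: Spec can't share with Refactor (day 1) → nothing is left.
So 1 day is not enough.
2 works (last occupied day: day 2): for example Build=day 1, Migrate=day 1, Refactor=day 1, Research=day 1, Spec=day 2.

2 days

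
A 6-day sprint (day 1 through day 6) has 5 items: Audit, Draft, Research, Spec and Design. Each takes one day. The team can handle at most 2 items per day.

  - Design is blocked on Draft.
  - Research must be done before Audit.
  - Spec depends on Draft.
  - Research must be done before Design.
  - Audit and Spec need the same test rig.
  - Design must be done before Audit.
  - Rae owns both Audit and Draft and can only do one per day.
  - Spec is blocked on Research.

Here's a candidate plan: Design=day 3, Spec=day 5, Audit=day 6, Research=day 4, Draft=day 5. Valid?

Research must be done before Audit — holds.
Research must be done before Design — violated.
Rae owns both Audit and Draft and can only do one per day — holds.
Design is blocked on Draft — violated.
The team can handle at most 2 items per day — holds.
Design must be done before Audit — holds.
Spec depends on Draft — violated.
Audit and Spec need the same test rig — holds.
Spec is blocked on Research — holds.

No — it violates: Design is blocked on Draft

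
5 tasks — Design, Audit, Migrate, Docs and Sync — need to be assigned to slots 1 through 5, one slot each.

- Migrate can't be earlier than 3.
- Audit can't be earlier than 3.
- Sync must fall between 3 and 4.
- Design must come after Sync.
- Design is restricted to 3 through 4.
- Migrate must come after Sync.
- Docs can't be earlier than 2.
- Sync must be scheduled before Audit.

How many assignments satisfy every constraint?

16

Splitting on Audit: it can be 4 (8), 5 (8). Listing each branch's schedules as (Design, Migrate, Docs, Sync):
Audit=4: (4,4,2,3) (4,4,3,3) (4,4,4,3) (4,4,5,3) (4,5,2,3) (4,5,3,3) (4,5,4,3) (4,5,5,3) — 8.
Audit=5: (4,4,2,3) (4,4,3,3) (4,4,4,3) (4,4,5,3) (4,5,2,3) (4,5,3,3) (4,5,4,3) (4,5,5,3) — 8.
Summing: 8 + 8 = 16.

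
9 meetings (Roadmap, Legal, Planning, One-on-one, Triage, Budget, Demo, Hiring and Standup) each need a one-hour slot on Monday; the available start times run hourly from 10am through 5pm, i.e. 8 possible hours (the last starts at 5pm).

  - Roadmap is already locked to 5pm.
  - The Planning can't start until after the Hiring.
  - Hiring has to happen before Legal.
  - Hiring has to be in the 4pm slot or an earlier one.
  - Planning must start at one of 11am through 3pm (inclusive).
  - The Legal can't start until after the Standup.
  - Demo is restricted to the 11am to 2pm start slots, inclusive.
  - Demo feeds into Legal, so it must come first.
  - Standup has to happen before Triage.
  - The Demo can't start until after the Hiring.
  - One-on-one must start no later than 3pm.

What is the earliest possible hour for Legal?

12pm

Precedence pushes Legal to at least 12pm.
Legal at 12pm is achievable: Hiring=10am, Demo=11am, Budget=10am, Legal=12pm, Roadmap=5pm, Standup=10am, One-on-one=10am, Planning=11am, Triage=11am.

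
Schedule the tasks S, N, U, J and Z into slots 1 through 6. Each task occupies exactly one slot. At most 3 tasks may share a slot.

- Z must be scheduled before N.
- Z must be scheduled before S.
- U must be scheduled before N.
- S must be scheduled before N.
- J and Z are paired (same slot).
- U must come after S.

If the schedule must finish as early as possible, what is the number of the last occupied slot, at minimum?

slot 4

The precedence chain requires at least 4 distinct slots.
With at most 3 per slot and 5 tasks, at least 2 slots are needed.
4 works (last occupied slot: 4): for example N -> 4, Z -> 1, J -> 1, S -> 2, U -> 3.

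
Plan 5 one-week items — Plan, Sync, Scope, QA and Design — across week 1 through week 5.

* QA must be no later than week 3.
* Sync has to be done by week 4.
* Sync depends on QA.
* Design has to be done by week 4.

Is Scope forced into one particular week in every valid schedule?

Scope can be week 1 (e.g. Scope -> week 1; Design -> week 1; QA -> week 1; Plan -> week 1; Sync -> week 2) or week 2 (e.g. Design -> week 1; Sync -> week 2; Scope -> week 2; QA -> week 1; Plan -> week 1).

No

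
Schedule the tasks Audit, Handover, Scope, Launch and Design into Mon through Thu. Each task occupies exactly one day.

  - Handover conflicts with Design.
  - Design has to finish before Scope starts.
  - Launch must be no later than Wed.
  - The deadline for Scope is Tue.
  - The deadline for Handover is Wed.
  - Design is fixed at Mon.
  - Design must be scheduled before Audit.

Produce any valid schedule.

Scope=Tue, Design=Mon, Launch=Mon, Audit=Tue, Handover=Tue

Checking: Design(Mon) before Scope(Tue); Design(Mon) before Audit(Tue); Handover(Tue) != Design(Mon); Launch=Mon in [Mon,Wed]; Design=Mon in [Mon,Mon]; Scope=Tue in [Mon,Tue]; Handover=Tue in [Mon,Wed].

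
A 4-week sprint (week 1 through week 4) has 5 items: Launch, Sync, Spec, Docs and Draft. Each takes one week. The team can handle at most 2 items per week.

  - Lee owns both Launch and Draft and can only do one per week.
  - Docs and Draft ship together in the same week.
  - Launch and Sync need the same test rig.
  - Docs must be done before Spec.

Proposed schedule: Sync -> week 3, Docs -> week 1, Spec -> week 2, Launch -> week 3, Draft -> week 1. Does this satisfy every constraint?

No. Launch and Sync need the same test rig is not satisfied.

Launch and Sync need the same test rig — violated.
Lee owns both Launch and Draft and can only do one per week — holds.
Docs must be done before Spec — holds.
Docs and Draft ship together in the same week — holds.
The team can handle at most 2 items per week — holds.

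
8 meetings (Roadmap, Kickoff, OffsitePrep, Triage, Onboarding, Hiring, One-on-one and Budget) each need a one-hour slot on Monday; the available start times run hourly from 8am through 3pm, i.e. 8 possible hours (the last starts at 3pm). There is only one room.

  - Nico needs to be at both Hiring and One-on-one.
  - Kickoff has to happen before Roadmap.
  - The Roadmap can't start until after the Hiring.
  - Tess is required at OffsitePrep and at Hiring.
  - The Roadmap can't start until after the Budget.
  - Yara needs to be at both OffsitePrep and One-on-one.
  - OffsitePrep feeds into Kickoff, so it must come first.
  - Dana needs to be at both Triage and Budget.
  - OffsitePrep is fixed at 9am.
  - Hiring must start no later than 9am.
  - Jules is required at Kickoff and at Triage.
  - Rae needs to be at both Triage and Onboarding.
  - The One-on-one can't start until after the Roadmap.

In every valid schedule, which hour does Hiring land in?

Hiring's window is 8am–9am.
OffsitePrep is fixed at 9am, and Hiring can't share a hour with OffsitePrep.
So Hiring must be 8am.

8am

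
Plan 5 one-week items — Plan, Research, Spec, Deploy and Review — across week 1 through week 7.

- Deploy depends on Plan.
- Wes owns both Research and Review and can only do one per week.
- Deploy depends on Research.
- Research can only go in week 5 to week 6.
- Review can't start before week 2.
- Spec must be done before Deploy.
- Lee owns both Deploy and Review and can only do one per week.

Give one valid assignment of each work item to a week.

Review=week 2, Research=week 5, Plan=week 1, Deploy=week 6, Spec=week 1

Checking: Plan(week 1) before Deploy(week 6); Research(week 5) before Deploy(week 6); Spec(week 1) before Deploy(week 6); Deploy(week 6) != Review(week 2); Research(week 5) != Review(week 2); Research=week 5 in [week 5,week 6]; Review=week 2 in [week 2,week 7].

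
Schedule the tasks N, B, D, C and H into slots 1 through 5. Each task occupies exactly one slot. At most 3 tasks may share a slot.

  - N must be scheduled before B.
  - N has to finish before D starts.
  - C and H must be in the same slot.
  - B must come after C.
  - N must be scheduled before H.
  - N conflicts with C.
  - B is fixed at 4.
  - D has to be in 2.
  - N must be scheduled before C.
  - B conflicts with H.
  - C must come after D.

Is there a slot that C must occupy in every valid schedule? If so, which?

3

D is fixed at 2 and must come before C, so C is at least 3.
B is fixed at 4 and must come after C, so C is at most 3.
So C must be 3.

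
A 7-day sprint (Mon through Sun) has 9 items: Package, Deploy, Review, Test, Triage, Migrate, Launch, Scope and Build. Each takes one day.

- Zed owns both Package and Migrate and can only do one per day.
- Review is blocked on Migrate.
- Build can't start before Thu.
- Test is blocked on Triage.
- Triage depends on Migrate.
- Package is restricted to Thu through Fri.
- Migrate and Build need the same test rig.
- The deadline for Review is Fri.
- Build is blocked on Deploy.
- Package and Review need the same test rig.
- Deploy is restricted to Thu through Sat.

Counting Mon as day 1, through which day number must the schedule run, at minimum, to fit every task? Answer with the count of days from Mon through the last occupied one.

The precedence chain requires at least 3 distinct days.
Propagating the time windows through the other constraints, Build can't land before Fri — that is day 5 counting from Mon — so the schedule must run through at least 5 days.
5 works (last occupied day: Fri): for example Scope -> Mon; Launch -> Mon; Build -> Fri; Deploy -> Thu; Triage -> Tue; Package -> Thu; Migrate -> Mon; Test -> Wed; Review -> Tue.

5 days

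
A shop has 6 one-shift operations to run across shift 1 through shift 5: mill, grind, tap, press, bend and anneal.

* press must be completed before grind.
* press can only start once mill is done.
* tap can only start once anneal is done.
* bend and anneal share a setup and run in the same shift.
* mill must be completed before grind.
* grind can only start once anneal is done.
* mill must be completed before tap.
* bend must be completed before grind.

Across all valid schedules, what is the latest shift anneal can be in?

shift 4

Downstream work caps anneal at shift 4.
anneal at shift 4 is achievable: press=shift 2; bend=shift 4; tap=shift 5; grind=shift 5; anneal=shift 4; mill=shift 1.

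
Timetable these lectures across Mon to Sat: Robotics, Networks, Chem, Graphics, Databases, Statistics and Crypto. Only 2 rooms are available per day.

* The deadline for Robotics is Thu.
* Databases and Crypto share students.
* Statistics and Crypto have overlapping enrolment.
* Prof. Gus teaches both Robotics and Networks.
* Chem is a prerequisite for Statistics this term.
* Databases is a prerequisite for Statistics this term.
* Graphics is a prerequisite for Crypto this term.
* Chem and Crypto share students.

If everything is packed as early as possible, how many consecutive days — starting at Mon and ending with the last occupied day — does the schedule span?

The precedence chain requires at least 2 distinct days.
With at most 2 per day and 7 lectures, at least 4 days are needed.
4 works (last occupied day: Thu): for example Databases in Mon; Networks in Thu; Graphics in Tue; Robotics in Wed; Statistics in Tue; Chem in Mon; Crypto in Wed.

4 days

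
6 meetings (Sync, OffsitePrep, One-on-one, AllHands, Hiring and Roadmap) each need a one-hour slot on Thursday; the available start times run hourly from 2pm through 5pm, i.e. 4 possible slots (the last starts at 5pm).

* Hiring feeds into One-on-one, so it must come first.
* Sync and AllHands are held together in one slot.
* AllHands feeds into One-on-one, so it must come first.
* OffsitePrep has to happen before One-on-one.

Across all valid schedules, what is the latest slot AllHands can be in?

Downstream work caps AllHands at 4pm.
AllHands at 4pm is achievable: OffsitePrep in 2pm, Roadmap in 2pm, AllHands in 4pm, Hiring in 2pm, Sync in 4pm, One-on-one in 5pm.

4pm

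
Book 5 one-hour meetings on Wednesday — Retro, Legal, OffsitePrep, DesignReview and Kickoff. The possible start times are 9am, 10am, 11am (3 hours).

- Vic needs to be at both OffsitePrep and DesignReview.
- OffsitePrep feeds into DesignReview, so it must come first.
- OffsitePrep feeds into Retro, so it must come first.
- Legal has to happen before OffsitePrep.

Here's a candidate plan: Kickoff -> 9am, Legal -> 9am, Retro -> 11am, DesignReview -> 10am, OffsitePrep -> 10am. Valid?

No — it violates: Vic needs to be at both OffsitePrep and DesignReview

OffsitePrep feeds into DesignReview, so it must come first — violated.
Vic needs to be at both OffsitePrep and DesignReview — violated.
OffsitePrep feeds into Retro, so it must come first — holds.
Legal has to happen before OffsitePrep — holds.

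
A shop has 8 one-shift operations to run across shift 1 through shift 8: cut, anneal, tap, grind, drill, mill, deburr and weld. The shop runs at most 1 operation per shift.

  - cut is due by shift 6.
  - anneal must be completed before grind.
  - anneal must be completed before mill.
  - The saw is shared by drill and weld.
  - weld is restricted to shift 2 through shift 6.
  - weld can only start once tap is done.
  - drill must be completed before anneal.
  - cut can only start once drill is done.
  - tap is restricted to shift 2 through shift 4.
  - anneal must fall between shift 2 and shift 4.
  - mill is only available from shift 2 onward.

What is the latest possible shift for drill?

shift 3

Downstream work caps drill at shift 3.
drill at shift 3 is achievable: anneal=shift 4, drill=shift 3, grind=shift 8, tap=shift 2, weld=shift 5, deburr=shift 1, cut=shift 6, mill=shift 7.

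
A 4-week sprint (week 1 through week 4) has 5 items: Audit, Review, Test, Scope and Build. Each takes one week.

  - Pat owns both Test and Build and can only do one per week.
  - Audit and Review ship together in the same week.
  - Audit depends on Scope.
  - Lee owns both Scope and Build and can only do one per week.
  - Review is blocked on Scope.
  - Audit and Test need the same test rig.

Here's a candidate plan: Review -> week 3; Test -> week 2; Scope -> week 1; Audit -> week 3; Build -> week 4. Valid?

Audit and Test need the same test rig — holds.
Review is blocked on Scope — holds.
Lee owns both Scope and Build and can only do one per week — holds.
Audit depends on Scope — holds.
Audit and Review ship together in the same week — holds.
Pat owns both Test and Build and can only do one per week — holds.

Yes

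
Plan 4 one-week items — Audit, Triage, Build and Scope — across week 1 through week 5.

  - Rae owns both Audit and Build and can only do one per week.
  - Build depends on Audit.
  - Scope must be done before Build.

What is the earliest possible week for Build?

Precedence pushes Build to at least week 2.
Build at week 2 is achievable: Triage in week 1, Build in week 2, Audit in week 1, Scope in week 1.

week 2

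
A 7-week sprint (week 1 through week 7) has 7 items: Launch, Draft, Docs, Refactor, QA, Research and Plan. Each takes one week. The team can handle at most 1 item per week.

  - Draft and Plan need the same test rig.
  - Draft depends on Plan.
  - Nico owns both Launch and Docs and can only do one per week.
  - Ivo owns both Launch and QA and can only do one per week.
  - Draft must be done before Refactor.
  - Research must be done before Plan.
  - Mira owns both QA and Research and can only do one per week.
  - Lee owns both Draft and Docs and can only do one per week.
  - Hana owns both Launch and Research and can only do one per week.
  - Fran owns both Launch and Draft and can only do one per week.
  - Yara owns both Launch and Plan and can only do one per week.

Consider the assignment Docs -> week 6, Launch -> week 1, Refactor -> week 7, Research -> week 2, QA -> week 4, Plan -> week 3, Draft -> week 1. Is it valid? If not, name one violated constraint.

Mira owns both QA and Research and can only do one per week — holds.
Yara owns both Launch and Plan and can only do one per week — holds.
Draft must be done before Refactor — holds.
Ivo owns both Launch and QA and can only do one per week — holds.
Lee owns both Draft and Docs and can only do one per week — holds.
Nico owns both Launch and Docs and can only do one per week — holds.
Research must be done before Plan — holds.
Hana owns both Launch and Research and can only do one per week — holds.
Draft and Plan need the same test rig — holds.
Draft depends on Plan — violated.
Fran owns both Launch and Draft and can only do one per week — violated.
The team can handle at most 1 item per week — violated.

No. The team can handle at most 1 item per week is not satisfied.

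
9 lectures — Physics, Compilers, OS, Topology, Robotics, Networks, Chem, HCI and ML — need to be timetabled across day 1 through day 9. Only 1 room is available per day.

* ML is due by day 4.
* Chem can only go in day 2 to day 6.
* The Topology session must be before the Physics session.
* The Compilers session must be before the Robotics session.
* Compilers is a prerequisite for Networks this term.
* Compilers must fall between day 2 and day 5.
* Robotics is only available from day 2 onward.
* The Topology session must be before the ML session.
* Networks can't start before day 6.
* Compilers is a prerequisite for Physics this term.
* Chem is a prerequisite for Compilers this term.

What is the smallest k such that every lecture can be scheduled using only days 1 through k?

The precedence chain requires at least 3 distinct days.
With at most 1 per day and 9 lectures, at least 9 days are needed.
Networks can't be placed before day 6, so the schedule must run through at least day 6.
9 works (last occupied day: day 9): for example Robotics in day 5; ML in day 4; OS in day 8; HCI in day 9; Networks in day 6; Compilers in day 3; Topology in day 1; Chem in day 2; Physics in day 7.

9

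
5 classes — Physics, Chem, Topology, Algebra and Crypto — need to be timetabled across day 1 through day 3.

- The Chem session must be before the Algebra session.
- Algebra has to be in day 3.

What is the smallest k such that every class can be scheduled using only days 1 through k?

The precedence chain requires at least 2 distinct days.
Algebra can't be placed before day 3, so the schedule must run through at least day 3.
3 works (last occupied day: day 3): for example Algebra in day 3, Topology in day 1, Physics in day 1, Crypto in day 1, Chem in day 1.

3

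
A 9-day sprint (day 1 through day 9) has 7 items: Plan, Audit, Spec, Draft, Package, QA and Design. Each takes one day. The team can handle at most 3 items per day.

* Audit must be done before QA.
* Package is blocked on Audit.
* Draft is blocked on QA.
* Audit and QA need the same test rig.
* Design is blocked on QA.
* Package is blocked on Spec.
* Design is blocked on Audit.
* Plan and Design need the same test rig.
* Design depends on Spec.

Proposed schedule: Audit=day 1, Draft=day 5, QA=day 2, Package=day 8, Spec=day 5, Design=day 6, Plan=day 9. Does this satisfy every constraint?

Package is blocked on Spec — holds.
The team can handle at most 3 items per day — holds.
Plan and Design need the same test rig — holds.
Design is blocked on Audit — holds.
Draft is blocked on QA — holds.
Package is blocked on Audit — holds.
Design is blocked on QA — holds.
Audit must be done before QA — holds.
Audit and QA need the same test rig — holds.
Design depends on Spec — holds.

Yes, all constraints hold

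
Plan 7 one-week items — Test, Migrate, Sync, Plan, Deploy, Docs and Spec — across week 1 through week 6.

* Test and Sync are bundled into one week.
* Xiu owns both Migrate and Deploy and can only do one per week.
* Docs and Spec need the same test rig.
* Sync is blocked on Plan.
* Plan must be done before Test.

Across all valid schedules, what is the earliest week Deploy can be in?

Deploy at week 1 is achievable: Migrate in week 2, Plan in week 1, Test in week 2, Deploy in week 1, Docs in week 1, Spec in week 2, Sync in week 2.

week 1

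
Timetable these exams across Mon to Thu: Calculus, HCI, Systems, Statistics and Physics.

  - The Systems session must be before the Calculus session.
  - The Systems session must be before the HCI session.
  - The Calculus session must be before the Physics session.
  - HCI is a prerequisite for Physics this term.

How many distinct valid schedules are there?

Splitting on Calculus: it can be Tue (12), Wed (12). Listing each branch's schedules as (HCI, Systems, Statistics, Physics):
Calculus=Tue: (Tue,Mon,Mon,Wed) (Tue,Mon,Mon,Thu) (Tue,Mon,Tue,Wed) (Tue,Mon,Tue,Thu) (Tue,Mon,Wed,Wed) (Tue,Mon,Wed,Thu) (Tue,Mon,Thu,Wed) (Tue,Mon,Thu,Thu) (Wed,Mon,Mon,Thu) (Wed,Mon,Tue,Thu) (Wed,Mon,Wed,Thu) (Wed,Mon,Thu,Thu) — 12.
Calculus=Wed: (Tue,Mon,Mon,Thu) (Tue,Mon,Tue,Thu) (Tue,Mon,Wed,Thu) (Tue,Mon,Thu,Thu) (Wed,Mon,Mon,Thu) (Wed,Mon,Tue,Thu) (Wed,Mon,Wed,Thu) (Wed,Mon,Thu,Thu) (Wed,Tue,Mon,Thu) (Wed,Tue,Tue,Thu) (Wed,Tue,Wed,Thu) (Wed,Tue,Thu,Thu) — 12.
Summing: 12 + 12 = 24.

24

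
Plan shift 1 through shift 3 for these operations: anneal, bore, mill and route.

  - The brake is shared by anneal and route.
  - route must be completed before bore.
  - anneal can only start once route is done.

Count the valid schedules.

15

Splitting on anneal: it can be shift 2 (6), shift 3 (9). Listing each branch's schedules as (bore, mill, route) by shift number:
anneal=shift 2: (2,1,1) (2,2,1) (2,3,1) (3,1,1) (3,2,1) (3,3,1) — 6.
anneal=shift 3: (2,1,1) (2,2,1) (2,3,1) (3,1,1) (3,1,2) (3,2,1) (3,2,2) (3,3,1) (3,3,2) — 9.
Summing: 6 + 9 = 15.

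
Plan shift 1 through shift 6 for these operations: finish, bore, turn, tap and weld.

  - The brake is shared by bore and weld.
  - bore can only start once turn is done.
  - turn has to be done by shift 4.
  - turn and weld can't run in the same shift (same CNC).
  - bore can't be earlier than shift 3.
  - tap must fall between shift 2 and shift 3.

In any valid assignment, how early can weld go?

shift 1

weld at shift 1 is achievable: finish in shift 1; turn in shift 2; tap in shift 2; weld in shift 1; bore in shift 3.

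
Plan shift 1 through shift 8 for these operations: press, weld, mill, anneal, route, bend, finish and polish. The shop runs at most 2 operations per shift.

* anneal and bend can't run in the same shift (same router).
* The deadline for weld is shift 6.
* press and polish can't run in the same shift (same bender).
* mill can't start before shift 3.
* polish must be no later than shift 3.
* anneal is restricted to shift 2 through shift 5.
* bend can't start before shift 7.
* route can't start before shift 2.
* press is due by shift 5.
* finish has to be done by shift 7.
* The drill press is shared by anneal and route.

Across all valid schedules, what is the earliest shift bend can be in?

Bend is available from shift 7.
bend at shift 7 is achievable: weld=shift 1; mill=shift 3; finish=shift 4; press=shift 2; route=shift 3; polish=shift 1; bend=shift 7; anneal=shift 2.

shift 7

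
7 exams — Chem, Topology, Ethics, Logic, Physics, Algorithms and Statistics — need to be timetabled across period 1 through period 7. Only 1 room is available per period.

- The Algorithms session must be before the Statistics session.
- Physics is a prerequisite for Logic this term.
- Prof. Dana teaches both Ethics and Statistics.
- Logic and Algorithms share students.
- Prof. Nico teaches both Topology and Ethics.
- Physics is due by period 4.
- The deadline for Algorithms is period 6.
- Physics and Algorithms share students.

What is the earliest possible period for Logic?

Precedence pushes Logic to at least period 2.
Logic at period 2 is achievable: Ethics=period 7; Physics=period 1; Chem=period 5; Logic=period 2; Statistics=period 4; Algorithms=period 3; Topology=period 6.

period 2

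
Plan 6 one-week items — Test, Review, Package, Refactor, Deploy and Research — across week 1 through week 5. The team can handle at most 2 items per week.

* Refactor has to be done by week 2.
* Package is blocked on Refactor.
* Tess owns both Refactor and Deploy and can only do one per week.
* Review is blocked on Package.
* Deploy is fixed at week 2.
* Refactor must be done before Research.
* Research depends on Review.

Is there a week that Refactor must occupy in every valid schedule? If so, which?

Refactor's window is week 1–week 2.
Deploy is fixed at week 2, and Refactor can't share a week with Deploy.
So Refactor must be week 1.

week 1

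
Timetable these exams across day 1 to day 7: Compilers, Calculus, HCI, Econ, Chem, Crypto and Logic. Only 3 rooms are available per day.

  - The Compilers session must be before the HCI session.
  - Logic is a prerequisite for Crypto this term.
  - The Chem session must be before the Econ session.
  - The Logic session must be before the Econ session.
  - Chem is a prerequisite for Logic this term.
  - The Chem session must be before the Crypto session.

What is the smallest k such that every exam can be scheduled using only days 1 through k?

The precedence chain requires at least 3 distinct days.
With at most 3 per day and 7 exams, at least 3 days are needed.
3 works (last occupied day: day 3): for example Econ=day 3, Crypto=day 3, Chem=day 1, Logic=day 2, Calculus=day 1, Compilers=day 1, HCI=day 2.

3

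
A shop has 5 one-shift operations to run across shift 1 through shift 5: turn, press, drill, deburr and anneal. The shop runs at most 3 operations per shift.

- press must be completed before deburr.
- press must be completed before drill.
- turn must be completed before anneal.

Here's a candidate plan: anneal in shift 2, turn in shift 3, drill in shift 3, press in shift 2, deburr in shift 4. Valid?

press must be completed before deburr — holds.
press must be completed before drill — holds.
The shop runs at most 3 operations per shift — holds.
turn must be completed before anneal — violated.

No. turn must be completed before anneal is not satisfied.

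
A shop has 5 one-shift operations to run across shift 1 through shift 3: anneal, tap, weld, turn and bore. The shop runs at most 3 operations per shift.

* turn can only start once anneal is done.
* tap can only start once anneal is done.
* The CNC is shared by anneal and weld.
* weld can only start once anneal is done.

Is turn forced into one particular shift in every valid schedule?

turn can be shift 2 (e.g. bore=shift 1; turn=shift 2; weld=shift 2; anneal=shift 1; tap=shift 2) or shift 3 (e.g. turn -> shift 3; weld -> shift 2; tap -> shift 2; anneal -> shift 1; bore -> shift 1).

No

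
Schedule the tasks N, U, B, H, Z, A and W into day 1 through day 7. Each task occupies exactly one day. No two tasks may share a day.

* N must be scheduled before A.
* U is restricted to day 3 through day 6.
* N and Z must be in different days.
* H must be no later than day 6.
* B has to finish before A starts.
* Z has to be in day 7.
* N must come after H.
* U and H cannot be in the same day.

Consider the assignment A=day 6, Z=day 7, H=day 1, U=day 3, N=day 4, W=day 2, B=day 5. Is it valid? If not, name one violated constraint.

N and Z must be in different days — holds.
No two tasks may share a day — holds.
N must be scheduled before A — holds.
H must be no later than day 6 — holds.
N must come after H — holds.
U and H cannot be in the same day — holds.
B has to finish before A starts — holds.
U is restricted to day 3 through day 6 — holds.
Z has to be in day 7 — holds.

Valid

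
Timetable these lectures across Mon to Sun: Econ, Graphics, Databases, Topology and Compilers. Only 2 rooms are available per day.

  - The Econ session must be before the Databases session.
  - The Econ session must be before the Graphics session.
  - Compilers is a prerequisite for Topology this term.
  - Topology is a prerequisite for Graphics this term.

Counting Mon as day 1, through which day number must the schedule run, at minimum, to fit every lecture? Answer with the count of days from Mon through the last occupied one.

3

The precedence chain requires at least 3 distinct days.
With at most 2 per day and 5 lectures, at least 3 days are needed.
3 works (last occupied day: Wed): for example Compilers in Mon, Graphics in Wed, Databases in Tue, Econ in Mon, Topology in Tue.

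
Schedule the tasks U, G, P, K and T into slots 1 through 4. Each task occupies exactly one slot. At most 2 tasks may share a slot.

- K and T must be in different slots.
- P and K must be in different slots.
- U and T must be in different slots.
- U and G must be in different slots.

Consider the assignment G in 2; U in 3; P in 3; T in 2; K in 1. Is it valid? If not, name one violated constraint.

Valid

P and K must be in different slots — holds.
At most 2 tasks may share a slot — holds.
U and T must be in different slots — holds.
K and T must be in different slots — holds.
U and G must be in different slots — holds.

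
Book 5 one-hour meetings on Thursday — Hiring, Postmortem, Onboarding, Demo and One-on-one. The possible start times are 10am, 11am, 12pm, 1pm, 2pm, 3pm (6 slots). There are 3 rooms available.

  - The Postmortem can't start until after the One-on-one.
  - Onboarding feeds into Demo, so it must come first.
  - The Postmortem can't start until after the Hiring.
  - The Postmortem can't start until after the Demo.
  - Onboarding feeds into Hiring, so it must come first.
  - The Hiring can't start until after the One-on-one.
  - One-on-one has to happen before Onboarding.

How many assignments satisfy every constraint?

27

Splitting on Hiring: it can be 12pm (6), 1pm (11), 2pm (10). Listing each branch's schedules as (Postmortem, Onboarding, Demo, One-on-one):
Hiring=12pm: (1pm,11am,12pm,10am) (2pm,11am,12pm,10am) (2pm,11am,1pm,10am) (3pm,11am,12pm,10am) (3pm,11am,1pm,10am) (3pm,11am,2pm,10am) — 6.
Hiring=1pm: (2pm,11am,12pm,10am) (2pm,11am,1pm,10am) (2pm,12pm,1pm,10am) (2pm,12pm,1pm,11am) (3pm,11am,12pm,10am) (3pm,11am,1pm,10am) (3pm,11am,2pm,10am) (3pm,12pm,1pm,10am) (3pm,12pm,1pm,11am) (3pm,12pm,2pm,10am) (3pm,12pm,2pm,11am) — 11.
Hiring=2pm: (3pm,11am,12pm,10am) (3pm,11am,1pm,10am) (3pm,11am,2pm,10am) (3pm,12pm,1pm,10am) (3pm,12pm,1pm,11am) (3pm,12pm,2pm,10am) (3pm,12pm,2pm,11am) (3pm,1pm,2pm,10am) (3pm,1pm,2pm,11am) (3pm,1pm,2pm,12pm) — 10.
Summing: 6 + 11 + 10 = 27.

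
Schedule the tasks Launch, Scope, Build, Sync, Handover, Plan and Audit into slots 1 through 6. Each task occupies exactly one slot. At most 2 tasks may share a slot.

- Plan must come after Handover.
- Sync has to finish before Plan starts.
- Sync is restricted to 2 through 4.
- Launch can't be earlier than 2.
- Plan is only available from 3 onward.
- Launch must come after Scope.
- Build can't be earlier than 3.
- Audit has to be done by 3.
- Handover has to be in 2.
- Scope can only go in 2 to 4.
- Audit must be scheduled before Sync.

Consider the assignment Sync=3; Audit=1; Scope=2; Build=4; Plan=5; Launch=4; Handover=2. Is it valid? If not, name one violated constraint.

Handover has to be in 2 — holds.
At most 2 tasks may share a slot — holds.
Build can't be earlier than 3 — holds.
Launch can't be earlier than 2 — holds.
Sync is restricted to 2 through 4 — holds.
Plan must come after Handover — holds.
Plan is only available from 3 onward — holds.
Scope can only go in 2 to 4 — holds.
Sync has to finish before Plan starts — holds.
Audit must be scheduled before Sync — holds.
Launch must come after Scope — holds.
Audit has to be done by 3 — holds.

Yes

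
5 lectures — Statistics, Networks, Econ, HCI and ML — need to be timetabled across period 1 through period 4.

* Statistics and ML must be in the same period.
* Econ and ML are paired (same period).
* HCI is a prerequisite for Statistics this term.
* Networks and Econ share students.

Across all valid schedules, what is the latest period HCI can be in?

period 3

Downstream work caps HCI at period 3.
HCI at period 3 is achievable: Statistics -> period 4, Econ -> period 4, Networks -> period 1, ML -> period 4, HCI -> period 3.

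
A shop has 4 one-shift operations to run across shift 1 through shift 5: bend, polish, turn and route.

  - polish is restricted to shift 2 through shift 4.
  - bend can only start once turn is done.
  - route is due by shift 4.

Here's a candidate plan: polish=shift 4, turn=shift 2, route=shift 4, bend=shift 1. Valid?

No — it violates: bend can only start once turn is done

polish is restricted to shift 2 through shift 4 — holds.
bend can only start once turn is done — violated.
route is due by shift 4 — holds.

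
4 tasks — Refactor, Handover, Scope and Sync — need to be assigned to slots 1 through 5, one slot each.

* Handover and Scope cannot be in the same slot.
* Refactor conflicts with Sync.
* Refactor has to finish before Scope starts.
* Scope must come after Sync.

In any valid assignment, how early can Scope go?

3

Precedence pushes Scope to at least 2.
Scope at 3 is achievable: Refactor in 1, Scope in 3, Handover in 1, Sync in 2.
Nothing earlier works — the conflict constraints rule out every slot before 3.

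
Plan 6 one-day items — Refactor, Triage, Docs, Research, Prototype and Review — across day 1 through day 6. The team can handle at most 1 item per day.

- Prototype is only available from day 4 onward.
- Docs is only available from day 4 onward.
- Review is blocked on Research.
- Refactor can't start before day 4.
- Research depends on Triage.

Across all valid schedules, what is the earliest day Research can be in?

day 2

Precedence pushes Research to at least day 2; downstream work caps Research at day 5.
Research at day 2 is achievable: Docs -> day 5, Review -> day 3, Prototype -> day 6, Triage -> day 1, Refactor -> day 4, Research -> day 2.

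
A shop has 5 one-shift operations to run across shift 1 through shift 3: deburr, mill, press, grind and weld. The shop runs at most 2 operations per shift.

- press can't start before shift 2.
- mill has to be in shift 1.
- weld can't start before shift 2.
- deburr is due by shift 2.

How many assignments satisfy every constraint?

12

Splitting on deburr: it can be shift 1 (6), shift 2 (6). Listing each branch's schedules as (mill, press, grind, weld) by shift number:
deburr=shift 1: (1,2,2,3) (1,2,3,2) (1,2,3,3) (1,3,2,2) (1,3,2,3) (1,3,3,2) — 6.
deburr=shift 2: (1,2,1,3) (1,2,3,3) (1,3,1,2) (1,3,1,3) (1,3,2,3) (1,3,3,2) — 6.
Summing: 6 + 6 = 12.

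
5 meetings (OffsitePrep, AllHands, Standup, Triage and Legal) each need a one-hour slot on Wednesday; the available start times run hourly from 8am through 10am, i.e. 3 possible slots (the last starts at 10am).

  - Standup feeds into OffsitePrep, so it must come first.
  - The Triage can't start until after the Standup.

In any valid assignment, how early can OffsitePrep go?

9am

Precedence pushes OffsitePrep to at least 9am.
OffsitePrep at 9am is achievable: Triage=9am; OffsitePrep=9am; Standup=8am; AllHands=8am; Legal=8am.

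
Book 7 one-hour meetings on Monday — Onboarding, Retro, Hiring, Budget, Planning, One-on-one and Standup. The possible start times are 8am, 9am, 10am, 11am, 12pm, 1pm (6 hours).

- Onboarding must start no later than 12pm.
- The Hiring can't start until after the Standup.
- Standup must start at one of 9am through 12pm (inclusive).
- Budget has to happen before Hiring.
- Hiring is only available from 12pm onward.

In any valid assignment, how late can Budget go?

Downstream work caps Budget at 12pm.
Budget at 12pm is achievable: Budget=12pm, Planning=8am, Onboarding=8am, One-on-one=8am, Retro=8am, Standup=9am, Hiring=1pm.

12pm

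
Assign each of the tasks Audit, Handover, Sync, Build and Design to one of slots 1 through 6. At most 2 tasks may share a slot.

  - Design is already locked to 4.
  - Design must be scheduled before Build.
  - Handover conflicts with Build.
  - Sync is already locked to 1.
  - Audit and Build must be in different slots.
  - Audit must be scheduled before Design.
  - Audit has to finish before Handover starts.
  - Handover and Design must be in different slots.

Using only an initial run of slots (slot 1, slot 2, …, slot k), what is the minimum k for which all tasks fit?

The precedence chain requires at least 3 distinct slots.
With at most 2 per slot and 5 tasks, at least 3 slots are needed.
Propagating the time windows through the other constraints, Build can't land before 5, so the schedule must run through at least slot 5.
5 works (last occupied slot: 5): for example Sync -> 1, Audit -> 1, Design -> 4, Handover -> 2, Build -> 5.

5 slots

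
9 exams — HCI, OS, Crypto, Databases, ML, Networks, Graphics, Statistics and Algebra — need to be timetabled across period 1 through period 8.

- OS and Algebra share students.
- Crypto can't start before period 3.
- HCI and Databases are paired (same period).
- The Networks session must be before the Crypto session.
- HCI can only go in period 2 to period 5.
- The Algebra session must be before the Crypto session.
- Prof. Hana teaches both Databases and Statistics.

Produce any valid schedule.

ML in period 1; Graphics in period 1; Algebra in period 1; OS in period 2; Crypto in period 3; Statistics in period 1; HCI in period 2; Databases in period 2; Networks in period 1

Checking: Networks(period 1) before Crypto(period 3); Algebra(period 1) before Crypto(period 3); OS(period 2) != Algebra(period 1); Databases(period 2) != Statistics(period 1); HCI = Databases = period 2; HCI=period 2 in [period 2,period 5]; Crypto=period 3 in [period 3,period 8].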